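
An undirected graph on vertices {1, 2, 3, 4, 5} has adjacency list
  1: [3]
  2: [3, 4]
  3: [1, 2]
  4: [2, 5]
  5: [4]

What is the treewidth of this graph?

1

A width-1 tree decomposition is:
Bags: B1 = {1, 3}  B2 = {2, 3}  B3 = {2, 4}  B4 = {4, 5}
Tree: B1–B2, B2–B3, B3–B4
The largest bag has 2 vertices, giving width 1; this decomposition certifies tw(G) ≤ 1. Since G has at least one edge (e.g. 1–3), it is not an edgeless graph, so tw(G) ≥ 1. The upper and lower bounds meet at 1, so that is the treewidth.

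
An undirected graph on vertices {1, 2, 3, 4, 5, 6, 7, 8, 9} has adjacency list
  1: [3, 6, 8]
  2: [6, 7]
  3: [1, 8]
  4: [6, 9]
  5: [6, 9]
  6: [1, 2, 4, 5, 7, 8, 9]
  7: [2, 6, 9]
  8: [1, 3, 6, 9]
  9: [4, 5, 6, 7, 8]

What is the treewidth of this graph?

2

A width-2 tree decomposition is:
Bags: B1 = {6, 7, 9}  B2 = {6, 8, 9}  B3 = {1, 6, 8}  B4 = {1, 3, 8}  B5 = {2, 6, 7}  B6 = {5, 6, 9}  B7 = {4, 6, 9}
Tree: B1–B2, B2–B3, B3–B4, B1–B5, B1–B6, B6–B7
Every bag has size at most 3, so the width is 3 − 1 = 2 and tw(G) ≤ 2. Conversely, {1, 3, 8} is a clique of size 3, and the vertices of any clique must share a bag in every tree decomposition; so some bag has ≥ 3 vertices and tw(G) ≥ 2. Hence tw(G) = 2 exactly.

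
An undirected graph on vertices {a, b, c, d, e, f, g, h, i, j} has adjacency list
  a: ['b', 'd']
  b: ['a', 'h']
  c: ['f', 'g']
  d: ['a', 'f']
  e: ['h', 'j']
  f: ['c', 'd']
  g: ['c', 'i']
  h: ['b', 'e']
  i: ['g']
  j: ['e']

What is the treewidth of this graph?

1

A width-1 tree decomposition is:
Bags: B1 = {g, i}  B2 = {c, g}  B3 = {c, f}  B4 = {d, f}  B5 = {a, d}  B6 = {a, b}  B7 = {b, h}  B8 = {e, h}  B9 = {e, j}
Tree: B1–B2, B2–B3, B3–B4, B4–B5, B5–B6, B6–B7, B7–B8, B8–B9
Each bag holds 2 vertices, so the decomposition has width 1, which upper-bounds the treewidth. Since G has at least one edge (e.g. i–g), it is not an edgeless graph, so tw(G) ≥ 1. Hence tw(G) = 1 exactly.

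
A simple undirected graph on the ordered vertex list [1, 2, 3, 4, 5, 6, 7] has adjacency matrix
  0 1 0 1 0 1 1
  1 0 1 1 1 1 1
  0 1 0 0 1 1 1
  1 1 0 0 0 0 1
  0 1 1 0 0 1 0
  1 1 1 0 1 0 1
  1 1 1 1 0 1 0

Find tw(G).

A width-3 tree decomposition is:
Bags: B1 = {2, 3, 6, 7}  B2 = {2, 3, 5, 6}  B3 = {1, 2, 6, 7}  B4 = {1, 2, 4, 7}
Tree: B1–B2, B1–B3, B3–B4
The largest bag has 4 vertices, giving width 3; this decomposition certifies tw(G) ≤ 3. For the lower bound, the 4 vertices {1, 2, 4, 7} are pairwise adjacent, and any tree decomposition puts a clique entirely inside one bag — forcing width ≥ 3. The upper and lower bounds meet at 3, so that is the treewidth.

3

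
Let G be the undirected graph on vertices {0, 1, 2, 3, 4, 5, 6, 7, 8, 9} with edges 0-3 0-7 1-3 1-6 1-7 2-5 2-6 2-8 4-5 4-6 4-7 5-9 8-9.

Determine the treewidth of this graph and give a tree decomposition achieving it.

Treewidth 2.
One such decomposition:
Bags: B1 = {0, 1, 3}  B2 = {0, 1, 7}  B3 = {1, 6, 7}  B4 = {4, 6, 7}  B5 = {2, 4, 6}  B6 = {2, 4, 5}  B7 = {2, 5, 8}  B8 = {5, 8, 9}
Tree: B1–B2, B2–B3, B3–B4, B4–B5, B5–B6, B6–B7, B7–B8

Each bag holds 3 vertices, so the decomposition has width 2, which upper-bounds the treewidth. For the lower bound, G contains the cycle 3–0–7–1–3, so G is not a forest; only forests have treewidth ≤ 1, hence tw(G) ≥ 2. Therefore the treewidth is 2.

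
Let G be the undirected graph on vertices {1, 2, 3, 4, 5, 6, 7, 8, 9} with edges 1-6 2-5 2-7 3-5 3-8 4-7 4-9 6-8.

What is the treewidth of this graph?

A width-1 tree decomposition is:
Bags: B1 = {4, 9}  B2 = {4, 7}  B3 = {2, 7}  B4 = {2, 5}  B5 = {3, 5}  B6 = {3, 8}  B7 = {6, 8}  B8 = {1, 6}
Tree: B1–B2, B2–B3, B3–B4, B4–B5, B5–B6, B6–B7, B7–B8
Each bag holds 2 vertices, so the decomposition has width 1, which upper-bounds the treewidth. Any graph with an edge has treewidth ≥ 1, and G has the edge 9–4. Combining the bounds, tw(G) = 1.

1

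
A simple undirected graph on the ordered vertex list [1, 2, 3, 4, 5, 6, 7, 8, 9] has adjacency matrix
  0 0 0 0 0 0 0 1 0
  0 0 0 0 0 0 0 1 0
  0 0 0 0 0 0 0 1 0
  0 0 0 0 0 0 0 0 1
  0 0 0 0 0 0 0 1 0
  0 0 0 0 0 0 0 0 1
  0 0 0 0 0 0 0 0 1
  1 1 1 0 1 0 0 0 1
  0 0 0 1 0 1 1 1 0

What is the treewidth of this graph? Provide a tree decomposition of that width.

Treewidth 1.
One such decomposition:
Bags: B1 = {3, 8}  B2 = {8, 9}  B3 = {4, 9}  B4 = {5, 8}  B5 = {1, 8}  B6 = {6, 9}  B7 = {7, 9}  B8 = {2, 8}
Tree: B1–B2, B2–B3, B1–B4, B1–B5, B3–B6, B6–B7, B5–B8

The largest bag has 2 vertices, giving width 1; this decomposition certifies tw(G) ≤ 1. Any graph with an edge has treewidth ≥ 1, and G has the edge 3–8. The upper and lower bounds meet at 1, so that is the treewidth.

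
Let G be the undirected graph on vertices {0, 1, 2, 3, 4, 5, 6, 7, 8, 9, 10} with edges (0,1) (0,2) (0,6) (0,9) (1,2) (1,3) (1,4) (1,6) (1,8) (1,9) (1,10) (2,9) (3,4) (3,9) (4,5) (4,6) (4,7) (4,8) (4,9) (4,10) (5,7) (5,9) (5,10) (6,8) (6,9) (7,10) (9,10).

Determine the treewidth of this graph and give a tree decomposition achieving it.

Treewidth 3.
Bags: B1 = {0, 1, 6, 9}  B2 = {0, 1, 2, 9}  B3 = {1, 4, 6, 9}  B4 = {1, 4, 9, 10}  B5 = {4, 5, 9, 10}  B6 = {4, 5, 7, 10}  B7 = {1, 3, 4, 9}  B8 = {1, 4, 6, 8}
Tree: B1–B2, B1–B3, B3–B4, B4–B5, B5–B6, B4–B7, B3–B8

Every bag has size at most 4, so the width is 4 − 1 = 3 and tw(G) ≤ 3. For the lower bound, the 4 vertices {1, 4, 6, 8} are pairwise adjacent, and any tree decomposition puts a clique entirely inside one bag — forcing width ≥ 3. Combining the bounds, tw(G) = 3.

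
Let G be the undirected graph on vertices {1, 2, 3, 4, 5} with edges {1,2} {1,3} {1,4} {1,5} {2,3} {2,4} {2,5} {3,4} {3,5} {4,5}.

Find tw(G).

A width-4 tree decomposition is:
Bags: B1 = {1, 2, 3, 4, 5}
Tree: (single bag)
A single bag containing all 5 vertices is trivially a valid decomposition of width 4. Conversely, {1, 2, 3, 4, 5} is a clique of size 5, and the vertices of any clique must share a bag in every tree decomposition; so some bag has ≥ 5 vertices and tw(G) ≥ 4. The upper and lower bounds meet at 4, so that is the treewidth.

4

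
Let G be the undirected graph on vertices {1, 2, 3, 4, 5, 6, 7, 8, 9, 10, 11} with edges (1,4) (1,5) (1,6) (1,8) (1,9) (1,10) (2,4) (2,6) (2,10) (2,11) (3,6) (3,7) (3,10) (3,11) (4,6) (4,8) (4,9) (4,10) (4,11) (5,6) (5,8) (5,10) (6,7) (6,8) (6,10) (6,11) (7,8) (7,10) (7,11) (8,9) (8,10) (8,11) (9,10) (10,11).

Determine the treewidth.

A width-4 tree decomposition is:
Bags: B1 = {4, 6, 8, 10, 11}  B2 = {1, 4, 6, 8, 10}  B3 = {2, 4, 6, 10, 11}  B4 = {1, 5, 6, 8, 10}  B5 = {6, 7, 8, 10, 11}  B6 = {3, 6, 7, 10, 11}  B7 = {1, 4, 8, 9, 10}
Tree: B1–B2, B1–B3, B2–B4, B1–B5, B5–B6, B2–B7
Every bag has size at most 5, so the width is 5 − 1 = 4 and tw(G) ≤ 4. For the lower bound, the 5 vertices {1, 4, 8, 9, 10} are pairwise adjacent, and any tree decomposition puts a clique entirely inside one bag — forcing width ≥ 4. The upper and lower bounds meet at 4, so that is the treewidth.

4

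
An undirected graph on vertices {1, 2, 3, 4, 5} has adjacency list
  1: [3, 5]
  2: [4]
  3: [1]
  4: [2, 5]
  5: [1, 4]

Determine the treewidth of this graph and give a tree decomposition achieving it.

Treewidth 1.
One such decomposition:
Bags: B1 = {4, 5}  B2 = {1, 5}  B3 = {2, 4}  B4 = {1, 3}
Tree: B1–B2, B1–B3, B2–B4

Every bag has size at most 2, so the width is 2 − 1 = 1 and tw(G) ≤ 1. Since G has at least one edge (e.g. 4–5), it is not an edgeless graph, so tw(G) ≥ 1. Combining the bounds, tw(G) = 1.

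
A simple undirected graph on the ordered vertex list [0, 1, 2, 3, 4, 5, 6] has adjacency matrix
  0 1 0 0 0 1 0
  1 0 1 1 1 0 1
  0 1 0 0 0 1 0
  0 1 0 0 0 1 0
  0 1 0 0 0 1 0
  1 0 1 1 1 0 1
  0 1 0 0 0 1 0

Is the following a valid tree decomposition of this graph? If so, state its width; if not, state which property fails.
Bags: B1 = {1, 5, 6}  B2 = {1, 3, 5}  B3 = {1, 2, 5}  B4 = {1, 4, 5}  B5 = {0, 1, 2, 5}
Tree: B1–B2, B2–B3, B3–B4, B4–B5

No — bags containing vertex 2 are not connected in the tree.

A tree decomposition must satisfy three properties: every vertex lies in some bag; for every edge, both endpoints lie together in some bag; and for every vertex, the bags containing it form a connected subtree. Here bags containing vertex 2 are not connected in the tree, so the decomposition is invalid.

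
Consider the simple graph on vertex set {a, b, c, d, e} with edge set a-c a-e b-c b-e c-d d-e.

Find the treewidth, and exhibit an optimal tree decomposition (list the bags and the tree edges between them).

The largest bag has 3 vertices, giving width 2; this decomposition certifies tw(G) ≤ 2. For the lower bound, G contains the cycle c–b–e–a–c, so G is not a forest; only forests have treewidth ≤ 1, hence tw(G) ≥ 2. Combining the bounds, tw(G) = 2.

Treewidth 2.
One such decomposition:
Bags: B1 = {b, c, e}  B2 = {a, c, e}  B3 = {c, d, e}
Tree: B1–B2, B2–B3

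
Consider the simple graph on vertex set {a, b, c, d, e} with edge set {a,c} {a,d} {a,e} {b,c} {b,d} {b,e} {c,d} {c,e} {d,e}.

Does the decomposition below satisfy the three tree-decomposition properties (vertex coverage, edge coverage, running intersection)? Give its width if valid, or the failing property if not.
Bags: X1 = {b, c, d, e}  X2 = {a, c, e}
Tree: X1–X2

A tree decomposition must satisfy three properties: every vertex lies in some bag; for every edge, both endpoints lie together in some bag; and for every vertex, the bags containing it form a connected subtree. Here edge (d,a) lies in no bag, so the decomposition is invalid.

No — edge (d,a) lies in no bag.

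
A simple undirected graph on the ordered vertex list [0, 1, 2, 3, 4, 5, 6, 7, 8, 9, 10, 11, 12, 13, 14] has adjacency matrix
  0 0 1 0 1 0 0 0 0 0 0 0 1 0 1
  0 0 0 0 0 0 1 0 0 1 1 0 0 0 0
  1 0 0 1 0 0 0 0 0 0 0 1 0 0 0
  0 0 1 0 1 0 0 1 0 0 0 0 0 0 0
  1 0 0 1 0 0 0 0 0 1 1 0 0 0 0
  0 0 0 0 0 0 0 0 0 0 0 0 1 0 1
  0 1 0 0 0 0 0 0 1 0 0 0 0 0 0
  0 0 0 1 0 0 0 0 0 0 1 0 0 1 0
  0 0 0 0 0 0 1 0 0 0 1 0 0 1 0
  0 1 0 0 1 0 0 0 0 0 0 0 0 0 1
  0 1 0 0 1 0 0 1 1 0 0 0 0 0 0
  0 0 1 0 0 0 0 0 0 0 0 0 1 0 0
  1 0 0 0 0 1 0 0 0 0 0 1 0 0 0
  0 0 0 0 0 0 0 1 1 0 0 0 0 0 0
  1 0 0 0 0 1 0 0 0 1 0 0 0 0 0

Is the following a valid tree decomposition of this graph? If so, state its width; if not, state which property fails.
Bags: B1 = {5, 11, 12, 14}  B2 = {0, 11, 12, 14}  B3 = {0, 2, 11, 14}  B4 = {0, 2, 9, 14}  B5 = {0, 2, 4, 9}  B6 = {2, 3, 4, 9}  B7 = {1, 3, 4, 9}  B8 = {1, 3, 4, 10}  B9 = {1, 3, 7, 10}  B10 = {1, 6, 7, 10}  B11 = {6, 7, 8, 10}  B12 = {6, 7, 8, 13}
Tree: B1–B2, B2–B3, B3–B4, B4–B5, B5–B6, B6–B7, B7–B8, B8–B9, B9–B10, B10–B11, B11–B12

Vertex coverage: the bags together contain {0, 1, 2, 3, 4, 5, 6, 7, 8, 9, 10, 11, 12, 13, 14}, the full vertex set. Edge coverage: each edge of G has both endpoints in at least one bag. Running intersection: for every vertex, the bags containing it form a connected subtree. All three properties hold, so this is a valid tree decomposition of width max|bag| − 1 = 3, and hence tw(G) ≤ 3.

Yes; width 3.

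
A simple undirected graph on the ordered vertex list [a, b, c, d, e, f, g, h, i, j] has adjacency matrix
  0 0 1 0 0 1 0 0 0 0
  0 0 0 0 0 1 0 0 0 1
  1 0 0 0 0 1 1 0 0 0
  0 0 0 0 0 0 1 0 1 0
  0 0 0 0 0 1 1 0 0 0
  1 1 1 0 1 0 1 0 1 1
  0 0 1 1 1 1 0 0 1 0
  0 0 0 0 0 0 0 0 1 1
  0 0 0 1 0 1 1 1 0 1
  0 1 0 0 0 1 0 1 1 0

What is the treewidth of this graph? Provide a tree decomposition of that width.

Every bag has size at most 3, so the width is 3 − 1 = 2 and tw(G) ≤ 2. On the other hand G contains the 3-clique {d, g, i}. A clique must lie in a single bag of any decomposition, so no decomposition can have width below 2. Hence tw(G) = 2 exactly.

Treewidth 2.
Bags: B1 = {f, g, i}  B2 = {e, f, g}  B3 = {d, g, i}  B4 = {f, i, j}  B5 = {b, f, j}  B6 = {c, f, g}  B7 = {a, c, f}  B8 = {h, i, j}
Tree: B1–B2, B1–B3, B1–B4, B4–B5, B2–B6, B6–B7, B4–B8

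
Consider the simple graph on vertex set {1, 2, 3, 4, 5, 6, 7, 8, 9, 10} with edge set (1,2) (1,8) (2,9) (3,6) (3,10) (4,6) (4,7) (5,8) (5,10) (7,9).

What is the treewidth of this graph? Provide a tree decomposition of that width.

Every bag has size at most 3, so the width is 3 − 1 = 2 and tw(G) ≤ 2. For the lower bound, G contains the cycle 5–10–3–6–4–7–9–2–1–8–5, so G is not a forest; only forests have treewidth ≤ 1, hence tw(G) ≥ 2. The upper and lower bounds meet at 2, so that is the treewidth.

Treewidth 2.
One optimal decomposition is:
Bags: B1 = {3, 5, 10}  B2 = {3, 5, 6}  B3 = {4, 5, 6}  B4 = {4, 5, 7}  B5 = {5, 7, 9}  B6 = {2, 5, 9}  B7 = {1, 2, 5}  B8 = {1, 5, 8}
Tree: B1–B2, B2–B3, B3–B4, B4–B5, B5–B6, B6–B7, B7–B8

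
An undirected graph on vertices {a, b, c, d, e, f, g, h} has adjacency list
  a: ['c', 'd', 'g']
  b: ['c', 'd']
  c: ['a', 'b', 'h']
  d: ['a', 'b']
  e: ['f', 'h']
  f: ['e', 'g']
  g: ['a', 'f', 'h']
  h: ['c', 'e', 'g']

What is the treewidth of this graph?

A width-2 tree decomposition is:
Bags: B1 = {e, f, h}  B2 = {f, g, h}  B3 = {c, g, h}  B4 = {a, c, g}  B5 = {a, b, c}  B6 = {a, b, d}
Tree: B1–B2, B2–B3, B3–B4, B4–B5, B5–B6
Every bag has size at most 3, so the width is 3 − 1 = 2 and tw(G) ≤ 2. Since e–f–g–h–e is a cycle in G, G is not acyclic. Forests are exactly the graphs of treewidth ≤ 1, so tw(G) ≥ 2. Hence tw(G) = 2 exactly.

2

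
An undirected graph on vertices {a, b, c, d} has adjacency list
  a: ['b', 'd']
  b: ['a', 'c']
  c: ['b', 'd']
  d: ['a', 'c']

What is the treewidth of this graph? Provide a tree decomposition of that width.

Treewidth 2.
Bags: B1 = {a, b, d}  B2 = {b, c, d}
Tree: B1–B2

Each bag holds 3 vertices, so the decomposition has width 2, which upper-bounds the treewidth. For the lower bound, G contains the cycle b–a–d–c–b, so G is not a forest; only forests have treewidth ≤ 1, hence tw(G) ≥ 2. Therefore the treewidth is 2.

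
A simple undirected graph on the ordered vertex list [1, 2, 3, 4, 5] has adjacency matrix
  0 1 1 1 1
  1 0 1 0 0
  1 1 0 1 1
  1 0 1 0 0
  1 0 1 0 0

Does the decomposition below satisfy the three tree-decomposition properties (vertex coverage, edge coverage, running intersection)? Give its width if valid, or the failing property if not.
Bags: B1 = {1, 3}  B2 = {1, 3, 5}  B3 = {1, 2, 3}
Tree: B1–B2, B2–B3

A tree decomposition must satisfy three properties: every vertex lies in some bag; for every edge, both endpoints lie together in some bag; and for every vertex, the bags containing it form a connected subtree. Here vertex 4 appears in no bag, so the decomposition is invalid.

No — vertex 4 appears in no bag.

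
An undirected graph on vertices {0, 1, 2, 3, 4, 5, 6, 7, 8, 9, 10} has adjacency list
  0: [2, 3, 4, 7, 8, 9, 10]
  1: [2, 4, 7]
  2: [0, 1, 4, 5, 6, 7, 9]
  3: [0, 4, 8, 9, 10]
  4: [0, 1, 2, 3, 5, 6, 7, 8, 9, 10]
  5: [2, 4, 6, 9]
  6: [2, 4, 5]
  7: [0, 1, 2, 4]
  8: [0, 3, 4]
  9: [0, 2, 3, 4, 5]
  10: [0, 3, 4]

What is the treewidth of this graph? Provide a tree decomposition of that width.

Treewidth 3.
One such decomposition:
Bags: B1 = {2, 4, 5, 9}  B2 = {0, 2, 4, 9}  B3 = {0, 2, 4, 7}  B4 = {1, 2, 4, 7}  B5 = {0, 3, 4, 9}  B6 = {0, 3, 4, 8}  B7 = {0, 3, 4, 10}  B8 = {2, 4, 5, 6}
Tree: B1–B2, B2–B3, B3–B4, B2–B5, B5–B6, B5–B7, B1–B8

The largest bag has 4 vertices, giving width 3; this decomposition certifies tw(G) ≤ 3. For the lower bound, the 4 vertices {0, 2, 4, 9} are pairwise adjacent, and any tree decomposition puts a clique entirely inside one bag — forcing width ≥ 3. The upper and lower bounds meet at 3, so that is the treewidth.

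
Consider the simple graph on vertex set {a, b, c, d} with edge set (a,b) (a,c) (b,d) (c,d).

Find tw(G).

2

A width-2 tree decomposition is:
Bags: B1 = {b, c, d}  B2 = {a, b, c}
Tree: B1–B2
Every bag has size at most 3, so the width is 3 − 1 = 2 and tw(G) ≤ 2. The edges c–d–b–a–c form a cycle, so G is not a tree and its treewidth is at least 2. The upper and lower bounds meet at 2, so that is the treewidth.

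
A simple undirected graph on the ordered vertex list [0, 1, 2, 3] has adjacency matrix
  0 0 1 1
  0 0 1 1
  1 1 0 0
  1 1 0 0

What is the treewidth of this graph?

2

A width-2 tree decomposition is:
Bags: B1 = {0, 1, 2}  B2 = {0, 1, 3}
Tree: B1–B2
Every bag has size at most 3, so the width is 3 − 1 = 2 and tw(G) ≤ 2. Since 0–2–1–3–0 is a cycle in G, G is not acyclic. Forests are exactly the graphs of treewidth ≤ 1, so tw(G) ≥ 2. The upper and lower bounds meet at 2, so that is the treewidth.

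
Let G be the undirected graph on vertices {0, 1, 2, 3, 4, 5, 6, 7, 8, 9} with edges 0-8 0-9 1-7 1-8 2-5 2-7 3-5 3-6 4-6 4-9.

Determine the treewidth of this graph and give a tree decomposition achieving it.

Treewidth 2.
Bags: B1 = {2, 5, 7}  B2 = {3, 5, 7}  B3 = {3, 6, 7}  B4 = {4, 6, 7}  B5 = {4, 7, 9}  B6 = {0, 7, 9}  B7 = {0, 7, 8}  B8 = {1, 7, 8}
Tree: B1–B2, B2–B3, B3–B4, B4–B5, B5–B6, B6–B7, B7–B8

Every bag has size at most 3, so the width is 3 − 1 = 2 and tw(G) ≤ 2. Since 7–2–5–3–6–4–9–0–8–1–7 is a cycle in G, G is not acyclic. Forests are exactly the graphs of treewidth ≤ 1, so tw(G) ≥ 2. Combining the bounds, tw(G) = 2.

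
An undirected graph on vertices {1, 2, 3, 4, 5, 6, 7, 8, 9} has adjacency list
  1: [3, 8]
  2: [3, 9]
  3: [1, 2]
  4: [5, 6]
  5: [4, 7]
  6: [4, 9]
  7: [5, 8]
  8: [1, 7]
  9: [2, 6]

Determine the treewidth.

A width-2 tree decomposition is:
Bags: B1 = {1, 3, 8}  B2 = {3, 7, 8}  B3 = {3, 5, 7}  B4 = {3, 4, 5}  B5 = {3, 4, 6}  B6 = {3, 6, 9}  B7 = {2, 3, 9}
Tree: B1–B2, B2–B3, B3–B4, B4–B5, B5–B6, B6–B7
Each bag holds 3 vertices, so the decomposition has width 2, which upper-bounds the treewidth. Since 3–1–8–7–5–4–6–9–2–3 is a cycle in G, G is not acyclic. Forests are exactly the graphs of treewidth ≤ 1, so tw(G) ≥ 2. Combining the bounds, tw(G) = 2.

2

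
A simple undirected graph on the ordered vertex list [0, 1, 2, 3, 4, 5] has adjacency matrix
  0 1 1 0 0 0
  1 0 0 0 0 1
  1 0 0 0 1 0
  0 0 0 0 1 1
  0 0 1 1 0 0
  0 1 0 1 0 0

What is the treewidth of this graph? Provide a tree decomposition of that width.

The largest bag has 3 vertices, giving width 2; this decomposition certifies tw(G) ≤ 2. For the lower bound, G contains the cycle 1–0–2–4–3–5–1, so G is not a forest; only forests have treewidth ≤ 1, hence tw(G) ≥ 2. Hence tw(G) = 2 exactly.

Treewidth 2.
One optimal decomposition is:
Bags: B1 = {0, 1, 2}  B2 = {1, 2, 4}  B3 = {1, 3, 4}  B4 = {1, 3, 5}
Tree: B1–B2, B2–B3, B3–B4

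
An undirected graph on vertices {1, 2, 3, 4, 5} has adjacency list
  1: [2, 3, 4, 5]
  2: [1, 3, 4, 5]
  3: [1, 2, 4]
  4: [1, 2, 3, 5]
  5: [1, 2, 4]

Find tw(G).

3

A width-3 tree decomposition is:
Bags: B1 = {1, 2, 3, 4}  B2 = {1, 2, 4, 5}
Tree: B1–B2
Each bag holds 4 vertices, so the decomposition has width 3, which upper-bounds the treewidth. On the other hand G contains the 4-clique {1, 2, 3, 4}. A clique must lie in a single bag of any decomposition, so no decomposition can have width below 3. Therefore the treewidth is 3.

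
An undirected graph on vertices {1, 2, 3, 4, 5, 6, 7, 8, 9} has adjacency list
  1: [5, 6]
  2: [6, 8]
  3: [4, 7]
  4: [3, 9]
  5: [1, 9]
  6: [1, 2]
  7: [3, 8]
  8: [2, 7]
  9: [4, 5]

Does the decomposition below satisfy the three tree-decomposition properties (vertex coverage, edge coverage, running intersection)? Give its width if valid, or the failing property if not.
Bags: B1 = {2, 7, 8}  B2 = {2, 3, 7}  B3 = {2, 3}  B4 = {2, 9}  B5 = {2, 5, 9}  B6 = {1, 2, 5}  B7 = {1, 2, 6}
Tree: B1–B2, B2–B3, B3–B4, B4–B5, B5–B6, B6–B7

No — vertex 4 appears in no bag.

A tree decomposition must satisfy three properties: every vertex lies in some bag; for every edge, both endpoints lie together in some bag; and for every vertex, the bags containing it form a connected subtree. Here vertex 4 appears in no bag, so the decomposition is invalid.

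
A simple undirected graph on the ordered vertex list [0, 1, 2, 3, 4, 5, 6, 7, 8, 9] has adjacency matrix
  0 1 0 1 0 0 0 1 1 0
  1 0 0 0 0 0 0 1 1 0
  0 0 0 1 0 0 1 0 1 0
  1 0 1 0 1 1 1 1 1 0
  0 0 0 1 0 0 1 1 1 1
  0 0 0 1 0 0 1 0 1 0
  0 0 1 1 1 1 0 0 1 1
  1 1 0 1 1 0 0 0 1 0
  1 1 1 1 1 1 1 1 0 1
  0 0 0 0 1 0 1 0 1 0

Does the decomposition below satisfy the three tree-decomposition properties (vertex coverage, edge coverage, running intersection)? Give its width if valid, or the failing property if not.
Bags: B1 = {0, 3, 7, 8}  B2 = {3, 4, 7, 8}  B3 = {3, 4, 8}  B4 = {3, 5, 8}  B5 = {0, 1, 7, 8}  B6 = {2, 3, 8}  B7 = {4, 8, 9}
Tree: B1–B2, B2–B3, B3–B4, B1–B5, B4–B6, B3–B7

A tree decomposition must satisfy three properties: every vertex lies in some bag; for every edge, both endpoints lie together in some bag; and for every vertex, the bags containing it form a connected subtree. Here vertex 6 appears in no bag, so the decomposition is invalid.

No — vertex 6 appears in no bag.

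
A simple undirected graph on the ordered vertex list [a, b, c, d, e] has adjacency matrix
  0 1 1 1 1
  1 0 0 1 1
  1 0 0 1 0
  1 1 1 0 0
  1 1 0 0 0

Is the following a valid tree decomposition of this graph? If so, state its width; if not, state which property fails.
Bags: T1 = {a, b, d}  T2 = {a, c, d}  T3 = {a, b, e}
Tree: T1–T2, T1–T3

Yes; width 2.

Checking the three conditions: (i) the bags cover all of {a, b, c, d, e}; (ii) for each edge, some bag contains both endpoints; (iii) the bags containing any fixed vertex form a subtree. All hold, so the decomposition is valid with width 3 − 1 = 2.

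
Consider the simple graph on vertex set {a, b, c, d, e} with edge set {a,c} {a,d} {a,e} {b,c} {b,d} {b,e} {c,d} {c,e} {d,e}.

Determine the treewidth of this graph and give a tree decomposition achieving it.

Every bag has size at most 4, so the width is 4 − 1 = 3 and tw(G) ≤ 3. For the lower bound, the 4 vertices {a, c, d, e} are pairwise adjacent, and any tree decomposition puts a clique entirely inside one bag — forcing width ≥ 3. Hence tw(G) = 3 exactly.

Treewidth 3.
Bags: B1 = {b, c, d, e}  B2 = {a, c, d, e}
Tree: B1–B2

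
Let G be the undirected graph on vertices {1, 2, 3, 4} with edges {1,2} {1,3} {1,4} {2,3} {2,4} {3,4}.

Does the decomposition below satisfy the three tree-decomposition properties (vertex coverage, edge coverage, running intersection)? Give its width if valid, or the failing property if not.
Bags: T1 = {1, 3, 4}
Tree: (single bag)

No — vertex 2 appears in no bag.

A tree decomposition must satisfy three properties: every vertex lies in some bag; for every edge, both endpoints lie together in some bag; and for every vertex, the bags containing it form a connected subtree. Here vertex 2 appears in no bag, so the decomposition is invalid.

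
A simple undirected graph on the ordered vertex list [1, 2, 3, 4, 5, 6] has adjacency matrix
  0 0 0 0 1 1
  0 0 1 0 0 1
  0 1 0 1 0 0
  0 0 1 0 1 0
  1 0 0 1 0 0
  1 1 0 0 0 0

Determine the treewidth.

A width-2 tree decomposition is:
Bags: B1 = {1, 2, 6}  B2 = {1, 2, 3}  B3 = {1, 3, 4}  B4 = {1, 4, 5}
Tree: B1–B2, B2–B3, B3–B4
Each bag holds 3 vertices, so the decomposition has width 2, which upper-bounds the treewidth. The edges 1–6–2–3–4–5–1 form a cycle, so G is not a tree and its treewidth is at least 2. Therefore the treewidth is 2.

2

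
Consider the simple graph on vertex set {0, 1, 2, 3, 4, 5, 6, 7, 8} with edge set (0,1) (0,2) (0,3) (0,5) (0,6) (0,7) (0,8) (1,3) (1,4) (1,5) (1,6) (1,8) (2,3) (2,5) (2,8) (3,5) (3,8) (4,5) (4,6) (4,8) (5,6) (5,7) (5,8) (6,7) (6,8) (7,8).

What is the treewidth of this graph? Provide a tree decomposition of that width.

The largest bag has 5 vertices, giving width 4; this decomposition certifies tw(G) ≤ 4. On the other hand G contains the 5-clique {0, 1, 3, 5, 8}. A clique must lie in a single bag of any decomposition, so no decomposition can have width below 4. Therefore the treewidth is 4.

Treewidth 4.
Bags: B1 = {0, 1, 3, 5, 8}  B2 = {0, 1, 5, 6, 8}  B3 = {0, 2, 3, 5, 8}  B4 = {0, 5, 6, 7, 8}  B5 = {1, 4, 5, 6, 8}
Tree: B1–B2, B1–B3, B2–B4, B2–B5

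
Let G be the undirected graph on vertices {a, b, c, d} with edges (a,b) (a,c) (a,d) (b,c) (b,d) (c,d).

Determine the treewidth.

3

A width-3 tree decomposition is:
Bags: B1 = {a, b, c, d}
Tree: (single bag)
A single bag containing all 4 vertices is trivially a valid decomposition of width 3. On the other hand G contains the 4-clique {a, b, c, d}. A clique must lie in a single bag of any decomposition, so no decomposition can have width below 3. Hence tw(G) = 3 exactly.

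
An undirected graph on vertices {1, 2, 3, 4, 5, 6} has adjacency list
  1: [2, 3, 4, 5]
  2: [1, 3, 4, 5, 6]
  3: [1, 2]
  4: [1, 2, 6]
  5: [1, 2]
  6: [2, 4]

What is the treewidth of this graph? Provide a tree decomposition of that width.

Treewidth 2.
Bags: B1 = {1, 2, 5}  B2 = {1, 2, 4}  B3 = {1, 2, 3}  B4 = {2, 4, 6}
Tree: B1–B2, B1–B3, B2–B4

Each bag holds 3 vertices, so the decomposition has width 2, which upper-bounds the treewidth. For the lower bound, the 3 vertices {1, 2, 3} are pairwise adjacent, and any tree decomposition puts a clique entirely inside one bag — forcing width ≥ 2. Hence tw(G) = 2 exactly.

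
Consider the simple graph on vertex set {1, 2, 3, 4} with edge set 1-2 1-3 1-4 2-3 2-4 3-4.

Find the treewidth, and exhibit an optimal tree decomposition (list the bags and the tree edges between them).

Treewidth 3.
One optimal decomposition is:
Bags: B1 = {1, 2, 3, 4}
Tree: (single bag)

With just one bag of size 4, the width is 4 − 1 = 3, so tw(G) ≤ 3. For the lower bound, the 4 vertices {1, 2, 3, 4} are pairwise adjacent, and any tree decomposition puts a clique entirely inside one bag — forcing width ≥ 3. Combining the bounds, tw(G) = 3.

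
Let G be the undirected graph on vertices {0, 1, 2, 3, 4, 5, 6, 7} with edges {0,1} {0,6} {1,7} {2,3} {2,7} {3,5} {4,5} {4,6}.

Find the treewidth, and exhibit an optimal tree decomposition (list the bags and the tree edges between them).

Treewidth 2.
One optimal decomposition is:
Bags: B1 = {1, 2, 7}  B2 = {0, 1, 2}  B3 = {0, 2, 6}  B4 = {2, 4, 6}  B5 = {2, 4, 5}  B6 = {2, 3, 5}
Tree: B1–B2, B2–B3, B3–B4, B4–B5, B5–B6

Each bag holds 3 vertices, so the decomposition has width 2, which upper-bounds the treewidth. For the lower bound, G contains the cycle 2–7–1–0–6–4–5–3–2, so G is not a forest; only forests have treewidth ≤ 1, hence tw(G) ≥ 2. Combining the bounds, tw(G) = 2.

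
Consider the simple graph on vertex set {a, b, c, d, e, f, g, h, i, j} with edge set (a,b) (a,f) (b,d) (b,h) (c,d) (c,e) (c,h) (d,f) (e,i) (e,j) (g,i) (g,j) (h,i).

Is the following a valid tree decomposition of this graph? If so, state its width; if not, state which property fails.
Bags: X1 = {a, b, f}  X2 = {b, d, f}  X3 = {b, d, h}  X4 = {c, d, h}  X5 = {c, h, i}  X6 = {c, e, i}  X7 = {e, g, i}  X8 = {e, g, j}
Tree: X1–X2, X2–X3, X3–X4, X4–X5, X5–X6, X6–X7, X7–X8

Checking the three conditions: (i) the bags cover all of {a, b, c, d, e, f, g, h, i, j}; (ii) for each edge, some bag contains both endpoints; (iii) the bags containing any fixed vertex form a subtree. All hold, so the decomposition is valid with width 3 − 1 = 2.

Yes; width 2.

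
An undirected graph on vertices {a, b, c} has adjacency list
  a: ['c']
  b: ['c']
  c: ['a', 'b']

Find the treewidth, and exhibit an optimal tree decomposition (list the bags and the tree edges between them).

Each bag holds 2 vertices, so the decomposition has width 1, which upper-bounds the treewidth. Since G has at least one edge (e.g. a–c), it is not an edgeless graph, so tw(G) ≥ 1. Hence tw(G) = 1 exactly.

Treewidth 1.
One optimal decomposition is:
Bags: B1 = {a, c}  B2 = {b, c}
Tree: B1–B2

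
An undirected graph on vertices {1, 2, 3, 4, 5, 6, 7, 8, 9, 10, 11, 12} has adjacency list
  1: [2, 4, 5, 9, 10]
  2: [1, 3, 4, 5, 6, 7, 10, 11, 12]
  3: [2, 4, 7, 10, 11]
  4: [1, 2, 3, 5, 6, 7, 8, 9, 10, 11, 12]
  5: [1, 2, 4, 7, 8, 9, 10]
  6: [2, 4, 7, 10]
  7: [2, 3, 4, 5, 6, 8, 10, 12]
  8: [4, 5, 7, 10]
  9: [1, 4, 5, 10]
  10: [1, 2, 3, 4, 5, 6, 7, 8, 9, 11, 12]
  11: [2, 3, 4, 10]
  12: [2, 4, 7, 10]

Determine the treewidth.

A width-4 tree decomposition is:
Bags: B1 = {2, 4, 5, 7, 10}  B2 = {2, 4, 6, 7, 10}  B3 = {2, 3, 4, 7, 10}  B4 = {2, 4, 7, 10, 12}  B5 = {2, 3, 4, 10, 11}  B6 = {1, 2, 4, 5, 10}  B7 = {4, 5, 7, 8, 10}  B8 = {1, 4, 5, 9, 10}
Tree: B1–B2, B1–B3, B1–B4, B3–B5, B1–B6, B1–B7, B6–B8
Each bag holds 5 vertices, so the decomposition has width 4, which upper-bounds the treewidth. For the lower bound, the 5 vertices {4, 5, 7, 8, 10} are pairwise adjacent, and any tree decomposition puts a clique entirely inside one bag — forcing width ≥ 4. Hence tw(G) = 4 exactly.

4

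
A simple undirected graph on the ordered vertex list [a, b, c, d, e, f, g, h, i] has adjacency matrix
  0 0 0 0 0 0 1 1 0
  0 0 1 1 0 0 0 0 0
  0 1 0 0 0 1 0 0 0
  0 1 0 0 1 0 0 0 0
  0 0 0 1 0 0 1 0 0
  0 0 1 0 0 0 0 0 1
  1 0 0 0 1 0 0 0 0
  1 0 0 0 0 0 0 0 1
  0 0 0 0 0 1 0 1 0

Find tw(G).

A width-2 tree decomposition is:
Bags: B1 = {a, e, g}  B2 = {a, d, e}  B3 = {a, b, d}  B4 = {a, b, c}  B5 = {a, c, f}  B6 = {a, f, i}  B7 = {a, h, i}
Tree: B1–B2, B2–B3, B3–B4, B4–B5, B5–B6, B6–B7
Each bag holds 3 vertices, so the decomposition has width 2, which upper-bounds the treewidth. The edges a–g–e–d–b–c–f–i–h–a form a cycle, so G is not a tree and its treewidth is at least 2. The upper and lower bounds meet at 2, so that is the treewidth.

2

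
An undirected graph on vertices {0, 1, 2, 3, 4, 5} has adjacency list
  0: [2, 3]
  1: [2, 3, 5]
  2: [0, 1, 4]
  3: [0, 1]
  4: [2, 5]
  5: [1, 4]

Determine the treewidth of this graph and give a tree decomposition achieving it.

Treewidth 2.
One optimal decomposition is:
Bags: B1 = {2, 4, 5}  B2 = {1, 2, 5}  B3 = {0, 1, 2}  B4 = {0, 1, 3}
Tree: B1–B2, B2–B3, B3–B4

The largest bag has 3 vertices, giving width 2; this decomposition certifies tw(G) ≤ 2. For the lower bound, G contains the cycle 4–5–1–2–4, so G is not a forest; only forests have treewidth ≤ 1, hence tw(G) ≥ 2. Hence tw(G) = 2 exactly.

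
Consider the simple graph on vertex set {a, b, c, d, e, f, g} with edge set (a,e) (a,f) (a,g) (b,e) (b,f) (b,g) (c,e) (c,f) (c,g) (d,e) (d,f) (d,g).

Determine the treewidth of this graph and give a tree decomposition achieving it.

Treewidth 3.
Bags: B1 = {a, e, f, g}  B2 = {b, e, f, g}  B3 = {d, e, f, g}  B4 = {c, e, f, g}
Tree: B1–B2, B2–B3, B3–B4

Each bag holds 4 vertices, so the decomposition has width 3, which upper-bounds the treewidth. For the lower bound: the 4 vertex sets {a,e}, {b,f}, {g}, {d} are disjoint, each induces a connected subgraph, and every pair is joined by at least one edge of G. Contracting each set to a single vertex therefore yields K_{4} as a minor, and since treewidth is minor-monotone, tw(G) ≥ tw(K_{4}) = 3. Therefore the treewidth is 3.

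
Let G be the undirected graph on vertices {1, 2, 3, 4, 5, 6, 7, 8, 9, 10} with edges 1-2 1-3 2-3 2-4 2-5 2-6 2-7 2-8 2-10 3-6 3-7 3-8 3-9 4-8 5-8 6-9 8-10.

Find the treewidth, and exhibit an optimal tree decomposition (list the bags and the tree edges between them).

Every bag has size at most 3, so the width is 3 − 1 = 2 and tw(G) ≤ 2. On the other hand G contains the 3-clique {3, 6, 9}. A clique must lie in a single bag of any decomposition, so no decomposition can have width below 2. Combining the bounds, tw(G) = 2.

Treewidth 2.
One such decomposition:
Bags: B1 = {2, 3, 8}  B2 = {2, 3, 6}  B3 = {1, 2, 3}  B4 = {2, 8, 10}  B5 = {2, 5, 8}  B6 = {2, 4, 8}  B7 = {3, 6, 9}  B8 = {2, 3, 7}
Tree: B1–B2, B1–B3, B1–B4, B1–B5, B5–B6, B2–B7, B3–B8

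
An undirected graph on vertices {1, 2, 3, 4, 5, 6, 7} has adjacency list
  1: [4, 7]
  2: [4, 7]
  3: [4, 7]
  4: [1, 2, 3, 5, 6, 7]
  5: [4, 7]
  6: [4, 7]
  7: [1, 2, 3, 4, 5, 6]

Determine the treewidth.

A width-2 tree decomposition is:
Bags: B1 = {2, 4, 7}  B2 = {4, 5, 7}  B3 = {3, 4, 7}  B4 = {4, 6, 7}  B5 = {1, 4, 7}
Tree: B1–B2, B2–B3, B2–B4, B4–B5
Every bag has size at most 3, so the width is 3 − 1 = 2 and tw(G) ≤ 2. On the other hand G contains the 3-clique {1, 4, 7}. A clique must lie in a single bag of any decomposition, so no decomposition can have width below 2. Combining the bounds, tw(G) = 2.

2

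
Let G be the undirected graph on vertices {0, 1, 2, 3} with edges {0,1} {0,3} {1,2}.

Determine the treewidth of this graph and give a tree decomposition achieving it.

Treewidth 1.
One optimal decomposition is:
Bags: B1 = {1, 2}  B2 = {0, 1}  B3 = {0, 3}
Tree: B1–B2, B2–B3

Every bag has size at most 2, so the width is 2 − 1 = 1 and tw(G) ≤ 1. Since G has at least one edge (e.g. 2–1), it is not an edgeless graph, so tw(G) ≥ 1. The upper and lower bounds meet at 1, so that is the treewidth.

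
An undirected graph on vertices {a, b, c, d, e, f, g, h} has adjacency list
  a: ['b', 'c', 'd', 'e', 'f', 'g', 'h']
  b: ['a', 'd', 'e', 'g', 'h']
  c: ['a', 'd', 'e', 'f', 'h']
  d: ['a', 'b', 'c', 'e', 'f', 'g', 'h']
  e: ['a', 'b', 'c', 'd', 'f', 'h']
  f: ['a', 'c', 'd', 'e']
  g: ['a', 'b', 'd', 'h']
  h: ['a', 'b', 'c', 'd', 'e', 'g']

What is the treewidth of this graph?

A width-4 tree decomposition is:
Bags: B1 = {a, b, d, e, h}  B2 = {a, c, d, e, h}  B3 = {a, c, d, e, f}  B4 = {a, b, d, g, h}
Tree: B1–B2, B2–B3, B1–B4
The largest bag has 5 vertices, giving width 4; this decomposition certifies tw(G) ≤ 4. For the lower bound, the 5 vertices {a, b, d, g, h} are pairwise adjacent, and any tree decomposition puts a clique entirely inside one bag — forcing width ≥ 4. Combining the bounds, tw(G) = 4.

4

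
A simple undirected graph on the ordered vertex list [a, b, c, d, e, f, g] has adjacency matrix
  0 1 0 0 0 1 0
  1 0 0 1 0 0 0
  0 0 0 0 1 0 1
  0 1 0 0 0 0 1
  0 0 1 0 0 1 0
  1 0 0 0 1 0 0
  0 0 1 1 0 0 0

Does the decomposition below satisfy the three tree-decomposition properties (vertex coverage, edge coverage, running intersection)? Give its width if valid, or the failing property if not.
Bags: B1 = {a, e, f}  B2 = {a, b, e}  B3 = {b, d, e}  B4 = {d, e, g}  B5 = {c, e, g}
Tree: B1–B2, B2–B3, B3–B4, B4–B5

Yes; width 2.

Checking the three conditions: (i) the bags cover all of {a, b, c, d, e, f, g}; (ii) for each edge, some bag contains both endpoints; (iii) the bags containing any fixed vertex form a subtree. All hold, so the decomposition is valid with width 3 − 1 = 2.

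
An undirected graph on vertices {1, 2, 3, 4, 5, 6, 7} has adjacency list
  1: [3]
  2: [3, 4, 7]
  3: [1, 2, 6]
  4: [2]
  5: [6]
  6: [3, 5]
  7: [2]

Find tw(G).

1

A width-1 tree decomposition is:
Bags: B1 = {2, 3}  B2 = {2, 7}  B3 = {1, 3}  B4 = {2, 4}  B5 = {3, 6}  B6 = {5, 6}
Tree: B1–B2, B1–B3, B2–B4, B3–B5, B5–B6
Every bag has size at most 2, so the width is 2 − 1 = 1 and tw(G) ≤ 1. Since G has at least one edge (e.g. 2–3), it is not an edgeless graph, so tw(G) ≥ 1. Combining the bounds, tw(G) = 1.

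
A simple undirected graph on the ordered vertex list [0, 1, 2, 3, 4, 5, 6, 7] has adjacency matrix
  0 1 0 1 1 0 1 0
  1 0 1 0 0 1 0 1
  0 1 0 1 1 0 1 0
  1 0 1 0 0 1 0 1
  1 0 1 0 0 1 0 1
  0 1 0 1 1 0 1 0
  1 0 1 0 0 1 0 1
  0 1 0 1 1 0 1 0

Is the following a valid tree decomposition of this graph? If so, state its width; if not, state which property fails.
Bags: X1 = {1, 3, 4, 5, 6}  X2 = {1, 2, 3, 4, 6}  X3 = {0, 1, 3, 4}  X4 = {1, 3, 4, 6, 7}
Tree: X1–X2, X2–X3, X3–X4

A tree decomposition must satisfy three properties: every vertex lies in some bag; for every edge, both endpoints lie together in some bag; and for every vertex, the bags containing it form a connected subtree. Here edge (6,0) lies in no bag, so the decomposition is invalid.

No — edge (6,0) lies in no bag.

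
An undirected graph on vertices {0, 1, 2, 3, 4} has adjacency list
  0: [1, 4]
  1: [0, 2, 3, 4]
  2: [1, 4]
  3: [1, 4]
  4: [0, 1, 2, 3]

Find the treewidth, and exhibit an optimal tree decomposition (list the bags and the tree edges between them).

The largest bag has 3 vertices, giving width 2; this decomposition certifies tw(G) ≤ 2. Conversely, {0, 1, 4} is a clique of size 3, and the vertices of any clique must share a bag in every tree decomposition; so some bag has ≥ 3 vertices and tw(G) ≥ 2. Combining the bounds, tw(G) = 2.

Treewidth 2.
One optimal decomposition is:
Bags: B1 = {1, 2, 4}  B2 = {1, 3, 4}  B3 = {0, 1, 4}
Tree: B1–B2, B2–B3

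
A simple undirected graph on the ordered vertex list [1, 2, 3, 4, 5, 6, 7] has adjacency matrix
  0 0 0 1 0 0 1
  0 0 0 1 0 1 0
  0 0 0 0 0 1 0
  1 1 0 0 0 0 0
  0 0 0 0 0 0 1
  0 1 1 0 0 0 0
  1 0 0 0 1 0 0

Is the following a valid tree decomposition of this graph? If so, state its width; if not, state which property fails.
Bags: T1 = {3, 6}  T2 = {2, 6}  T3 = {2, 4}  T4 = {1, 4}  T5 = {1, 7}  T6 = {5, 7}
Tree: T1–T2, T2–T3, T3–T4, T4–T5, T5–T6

Every vertex of G appears in some bag (union = {1, 2, 3, 4, 5, 6, 7}); every edge is covered by a bag; and for each vertex v the set of bags containing v is connected in the bag tree. The decomposition is therefore valid. The largest bag has 2 vertices, so the width is 1.

Yes; width 1.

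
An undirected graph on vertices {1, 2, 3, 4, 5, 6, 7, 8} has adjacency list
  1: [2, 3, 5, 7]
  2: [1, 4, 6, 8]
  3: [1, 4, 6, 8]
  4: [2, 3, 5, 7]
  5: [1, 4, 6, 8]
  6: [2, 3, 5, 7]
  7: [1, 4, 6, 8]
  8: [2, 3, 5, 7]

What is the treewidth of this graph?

4

A width-4 tree decomposition is:
Bags: B1 = {2, 3, 5, 6, 7}  B2 = {2, 3, 5, 7, 8}  B3 = {2, 3, 4, 5, 7}  B4 = {1, 2, 3, 5, 7}
Tree: B1–B2, B2–B3, B3–B4
Every bag has size at most 5, so the width is 5 − 1 = 4 and tw(G) ≤ 4. For the lower bound: the 5 vertex sets {5,6}, {2,8}, {4,7}, {3}, {1} are disjoint, each induces a connected subgraph, and every pair is joined by at least one edge of G. Contracting each set to a single vertex therefore yields K_{5} as a minor, and since treewidth is minor-monotone, tw(G) ≥ tw(K_{5}) = 4. Hence tw(G) = 4 exactly.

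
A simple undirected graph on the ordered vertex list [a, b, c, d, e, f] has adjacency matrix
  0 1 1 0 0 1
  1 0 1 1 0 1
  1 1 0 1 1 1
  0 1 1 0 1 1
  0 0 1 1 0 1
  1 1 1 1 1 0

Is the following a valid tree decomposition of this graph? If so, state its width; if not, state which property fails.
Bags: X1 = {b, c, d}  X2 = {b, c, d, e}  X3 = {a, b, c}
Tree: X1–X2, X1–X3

A tree decomposition must satisfy three properties: every vertex lies in some bag; for every edge, both endpoints lie together in some bag; and for every vertex, the bags containing it form a connected subtree. Here vertex f appears in no bag, so the decomposition is invalid.

No — vertex f appears in no bag.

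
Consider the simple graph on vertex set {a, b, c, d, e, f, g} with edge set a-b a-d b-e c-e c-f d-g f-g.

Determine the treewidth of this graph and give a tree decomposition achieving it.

Treewidth 2.
One such decomposition:
Bags: B1 = {a, b, e}  B2 = {a, d, e}  B3 = {d, e, g}  B4 = {e, f, g}  B5 = {c, e, f}
Tree: B1–B2, B2–B3, B3–B4, B4–B5

Each bag holds 3 vertices, so the decomposition has width 2, which upper-bounds the treewidth. The edges e–b–a–d–g–f–c–e form a cycle, so G is not a tree and its treewidth is at least 2. Combining the bounds, tw(G) = 2.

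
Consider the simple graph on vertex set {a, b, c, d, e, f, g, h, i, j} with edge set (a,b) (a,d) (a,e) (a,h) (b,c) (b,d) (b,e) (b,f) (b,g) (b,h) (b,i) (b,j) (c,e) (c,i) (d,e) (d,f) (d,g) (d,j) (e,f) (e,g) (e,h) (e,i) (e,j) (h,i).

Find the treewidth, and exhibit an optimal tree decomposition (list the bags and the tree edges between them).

Treewidth 3.
One such decomposition:
Bags: B1 = {b, d, e, j}  B2 = {b, d, e, f}  B3 = {b, d, e, g}  B4 = {a, b, d, e}  B5 = {a, b, e, h}  B6 = {b, e, h, i}  B7 = {b, c, e, i}
Tree: B1–B2, B2–B3, B3–B4, B4–B5, B5–B6, B6–B7

The largest bag has 4 vertices, giving width 3; this decomposition certifies tw(G) ≤ 3. On the other hand G contains the 4-clique {b, d, e, g}. A clique must lie in a single bag of any decomposition, so no decomposition can have width below 3. Hence tw(G) = 3 exactly.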